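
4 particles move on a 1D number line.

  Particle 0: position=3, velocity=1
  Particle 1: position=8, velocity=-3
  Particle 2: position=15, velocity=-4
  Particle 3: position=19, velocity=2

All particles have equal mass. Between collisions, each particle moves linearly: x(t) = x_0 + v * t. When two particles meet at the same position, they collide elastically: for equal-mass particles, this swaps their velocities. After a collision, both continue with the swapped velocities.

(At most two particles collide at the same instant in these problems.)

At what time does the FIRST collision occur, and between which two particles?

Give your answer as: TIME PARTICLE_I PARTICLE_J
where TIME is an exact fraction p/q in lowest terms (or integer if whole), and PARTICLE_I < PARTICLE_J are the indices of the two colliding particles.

Answer: 5/4 0 1

Derivation:
Pair (0,1): pos 3,8 vel 1,-3 -> gap=5, closing at 4/unit, collide at t=5/4
Pair (1,2): pos 8,15 vel -3,-4 -> gap=7, closing at 1/unit, collide at t=7
Pair (2,3): pos 15,19 vel -4,2 -> not approaching (rel speed -6 <= 0)
Earliest collision: t=5/4 between 0 and 1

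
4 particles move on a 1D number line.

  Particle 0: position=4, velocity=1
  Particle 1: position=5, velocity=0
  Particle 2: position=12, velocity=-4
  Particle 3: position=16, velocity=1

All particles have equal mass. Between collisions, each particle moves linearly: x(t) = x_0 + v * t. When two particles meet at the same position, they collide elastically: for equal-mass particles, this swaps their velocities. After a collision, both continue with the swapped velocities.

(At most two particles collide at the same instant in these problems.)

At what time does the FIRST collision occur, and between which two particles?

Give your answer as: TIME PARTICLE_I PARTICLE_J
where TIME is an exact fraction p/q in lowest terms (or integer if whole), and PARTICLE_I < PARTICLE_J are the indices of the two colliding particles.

Pair (0,1): pos 4,5 vel 1,0 -> gap=1, closing at 1/unit, collide at t=1
Pair (1,2): pos 5,12 vel 0,-4 -> gap=7, closing at 4/unit, collide at t=7/4
Pair (2,3): pos 12,16 vel -4,1 -> not approaching (rel speed -5 <= 0)
Earliest collision: t=1 between 0 and 1

Answer: 1 0 1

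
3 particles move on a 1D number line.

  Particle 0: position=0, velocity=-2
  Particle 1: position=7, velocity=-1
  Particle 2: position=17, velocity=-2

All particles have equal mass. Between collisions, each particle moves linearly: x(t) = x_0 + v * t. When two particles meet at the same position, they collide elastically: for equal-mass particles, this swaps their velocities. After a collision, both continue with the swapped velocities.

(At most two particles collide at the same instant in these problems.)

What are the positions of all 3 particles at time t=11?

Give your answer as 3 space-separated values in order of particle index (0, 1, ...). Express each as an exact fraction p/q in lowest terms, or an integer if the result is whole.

Answer: -22 -5 -4

Derivation:
Collision at t=10: particles 1 and 2 swap velocities; positions: p0=-20 p1=-3 p2=-3; velocities now: v0=-2 v1=-2 v2=-1
Advance to t=11 (no further collisions before then); velocities: v0=-2 v1=-2 v2=-1; positions = -22 -5 -4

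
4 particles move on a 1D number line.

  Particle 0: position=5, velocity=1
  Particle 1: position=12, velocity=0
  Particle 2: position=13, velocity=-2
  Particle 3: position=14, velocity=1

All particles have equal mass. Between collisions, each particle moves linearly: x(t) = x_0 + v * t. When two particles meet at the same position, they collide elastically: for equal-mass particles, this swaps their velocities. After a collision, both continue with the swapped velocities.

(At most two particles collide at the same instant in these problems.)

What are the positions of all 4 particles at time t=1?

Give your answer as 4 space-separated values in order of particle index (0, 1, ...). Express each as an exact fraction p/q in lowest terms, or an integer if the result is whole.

Answer: 6 11 12 15

Derivation:
Collision at t=1/2: particles 1 and 2 swap velocities; positions: p0=11/2 p1=12 p2=12 p3=29/2; velocities now: v0=1 v1=-2 v2=0 v3=1
Advance to t=1 (no further collisions before then); velocities: v0=1 v1=-2 v2=0 v3=1; positions = 6 11 12 15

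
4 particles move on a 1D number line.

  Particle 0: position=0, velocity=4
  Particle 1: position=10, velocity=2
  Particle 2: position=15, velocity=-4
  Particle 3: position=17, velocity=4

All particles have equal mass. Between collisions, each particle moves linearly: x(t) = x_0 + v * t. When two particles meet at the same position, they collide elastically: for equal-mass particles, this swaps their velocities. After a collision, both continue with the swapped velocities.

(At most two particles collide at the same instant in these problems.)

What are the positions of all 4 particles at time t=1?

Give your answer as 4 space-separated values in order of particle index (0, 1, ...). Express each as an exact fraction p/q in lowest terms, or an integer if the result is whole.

Collision at t=5/6: particles 1 and 2 swap velocities; positions: p0=10/3 p1=35/3 p2=35/3 p3=61/3; velocities now: v0=4 v1=-4 v2=2 v3=4
Advance to t=1 (no further collisions before then); velocities: v0=4 v1=-4 v2=2 v3=4; positions = 4 11 12 21

Answer: 4 11 12 21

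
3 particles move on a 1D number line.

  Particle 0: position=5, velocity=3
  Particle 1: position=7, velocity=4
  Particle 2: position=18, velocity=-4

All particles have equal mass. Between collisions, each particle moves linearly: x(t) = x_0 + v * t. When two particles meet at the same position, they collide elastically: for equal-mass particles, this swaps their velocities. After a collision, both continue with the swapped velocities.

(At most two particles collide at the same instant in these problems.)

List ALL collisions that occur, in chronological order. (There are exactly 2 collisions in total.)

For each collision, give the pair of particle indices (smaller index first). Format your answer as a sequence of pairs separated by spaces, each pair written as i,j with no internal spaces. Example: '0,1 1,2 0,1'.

Collision at t=11/8: particles 1 and 2 swap velocities; positions: p0=73/8 p1=25/2 p2=25/2; velocities now: v0=3 v1=-4 v2=4
Collision at t=13/7: particles 0 and 1 swap velocities; positions: p0=74/7 p1=74/7 p2=101/7; velocities now: v0=-4 v1=3 v2=4

Answer: 1,2 0,1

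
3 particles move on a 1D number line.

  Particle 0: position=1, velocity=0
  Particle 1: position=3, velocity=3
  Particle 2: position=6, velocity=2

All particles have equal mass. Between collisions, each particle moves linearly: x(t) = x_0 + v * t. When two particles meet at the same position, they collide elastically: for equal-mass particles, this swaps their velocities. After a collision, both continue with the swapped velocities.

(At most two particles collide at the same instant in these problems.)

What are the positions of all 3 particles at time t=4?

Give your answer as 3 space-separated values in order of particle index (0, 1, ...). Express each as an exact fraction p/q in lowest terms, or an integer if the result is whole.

Answer: 1 14 15

Derivation:
Collision at t=3: particles 1 and 2 swap velocities; positions: p0=1 p1=12 p2=12; velocities now: v0=0 v1=2 v2=3
Advance to t=4 (no further collisions before then); velocities: v0=0 v1=2 v2=3; positions = 1 14 15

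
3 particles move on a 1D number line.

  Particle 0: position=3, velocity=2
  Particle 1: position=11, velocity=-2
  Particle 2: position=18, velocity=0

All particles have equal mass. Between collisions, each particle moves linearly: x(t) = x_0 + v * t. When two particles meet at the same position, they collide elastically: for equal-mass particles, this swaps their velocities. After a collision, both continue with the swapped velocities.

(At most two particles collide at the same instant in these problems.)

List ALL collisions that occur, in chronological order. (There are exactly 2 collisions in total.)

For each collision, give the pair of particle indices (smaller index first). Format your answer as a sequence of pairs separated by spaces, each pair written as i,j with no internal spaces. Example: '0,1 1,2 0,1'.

Collision at t=2: particles 0 and 1 swap velocities; positions: p0=7 p1=7 p2=18; velocities now: v0=-2 v1=2 v2=0
Collision at t=15/2: particles 1 and 2 swap velocities; positions: p0=-4 p1=18 p2=18; velocities now: v0=-2 v1=0 v2=2

Answer: 0,1 1,2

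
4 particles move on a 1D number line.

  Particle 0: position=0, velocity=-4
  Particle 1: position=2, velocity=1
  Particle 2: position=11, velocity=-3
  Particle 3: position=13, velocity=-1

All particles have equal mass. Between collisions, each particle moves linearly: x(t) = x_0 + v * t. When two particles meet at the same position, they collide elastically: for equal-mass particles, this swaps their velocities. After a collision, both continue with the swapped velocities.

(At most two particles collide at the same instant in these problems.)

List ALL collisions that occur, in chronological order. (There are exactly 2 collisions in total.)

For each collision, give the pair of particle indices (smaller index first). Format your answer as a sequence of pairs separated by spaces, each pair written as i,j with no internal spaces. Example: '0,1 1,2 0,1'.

Answer: 1,2 2,3

Derivation:
Collision at t=9/4: particles 1 and 2 swap velocities; positions: p0=-9 p1=17/4 p2=17/4 p3=43/4; velocities now: v0=-4 v1=-3 v2=1 v3=-1
Collision at t=11/2: particles 2 and 3 swap velocities; positions: p0=-22 p1=-11/2 p2=15/2 p3=15/2; velocities now: v0=-4 v1=-3 v2=-1 v3=1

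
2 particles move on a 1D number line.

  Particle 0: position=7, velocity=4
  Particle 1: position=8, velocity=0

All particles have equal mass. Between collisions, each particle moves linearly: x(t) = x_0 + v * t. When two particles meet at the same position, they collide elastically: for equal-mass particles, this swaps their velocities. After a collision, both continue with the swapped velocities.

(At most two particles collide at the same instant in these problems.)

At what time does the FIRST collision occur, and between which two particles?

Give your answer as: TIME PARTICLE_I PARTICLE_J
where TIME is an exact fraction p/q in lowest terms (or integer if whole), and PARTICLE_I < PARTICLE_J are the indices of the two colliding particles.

Answer: 1/4 0 1

Derivation:
Pair (0,1): pos 7,8 vel 4,0 -> gap=1, closing at 4/unit, collide at t=1/4
Earliest collision: t=1/4 between 0 and 1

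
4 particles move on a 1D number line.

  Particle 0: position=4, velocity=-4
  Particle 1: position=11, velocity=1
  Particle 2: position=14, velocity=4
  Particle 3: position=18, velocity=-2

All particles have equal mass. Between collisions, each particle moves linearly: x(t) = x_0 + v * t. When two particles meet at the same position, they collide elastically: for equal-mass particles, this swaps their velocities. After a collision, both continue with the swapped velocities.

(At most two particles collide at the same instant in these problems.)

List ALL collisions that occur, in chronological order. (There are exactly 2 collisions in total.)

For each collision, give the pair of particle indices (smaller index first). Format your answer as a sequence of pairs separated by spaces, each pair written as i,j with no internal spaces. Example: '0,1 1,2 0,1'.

Collision at t=2/3: particles 2 and 3 swap velocities; positions: p0=4/3 p1=35/3 p2=50/3 p3=50/3; velocities now: v0=-4 v1=1 v2=-2 v3=4
Collision at t=7/3: particles 1 and 2 swap velocities; positions: p0=-16/3 p1=40/3 p2=40/3 p3=70/3; velocities now: v0=-4 v1=-2 v2=1 v3=4

Answer: 2,3 1,2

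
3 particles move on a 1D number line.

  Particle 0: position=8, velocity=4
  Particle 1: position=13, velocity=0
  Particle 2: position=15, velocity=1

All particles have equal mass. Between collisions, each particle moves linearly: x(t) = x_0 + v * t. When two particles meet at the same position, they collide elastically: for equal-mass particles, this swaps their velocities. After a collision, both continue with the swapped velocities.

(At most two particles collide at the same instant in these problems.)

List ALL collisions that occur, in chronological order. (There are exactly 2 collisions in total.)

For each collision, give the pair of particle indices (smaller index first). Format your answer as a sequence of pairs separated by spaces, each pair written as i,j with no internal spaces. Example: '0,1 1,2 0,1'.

Collision at t=5/4: particles 0 and 1 swap velocities; positions: p0=13 p1=13 p2=65/4; velocities now: v0=0 v1=4 v2=1
Collision at t=7/3: particles 1 and 2 swap velocities; positions: p0=13 p1=52/3 p2=52/3; velocities now: v0=0 v1=1 v2=4

Answer: 0,1 1,2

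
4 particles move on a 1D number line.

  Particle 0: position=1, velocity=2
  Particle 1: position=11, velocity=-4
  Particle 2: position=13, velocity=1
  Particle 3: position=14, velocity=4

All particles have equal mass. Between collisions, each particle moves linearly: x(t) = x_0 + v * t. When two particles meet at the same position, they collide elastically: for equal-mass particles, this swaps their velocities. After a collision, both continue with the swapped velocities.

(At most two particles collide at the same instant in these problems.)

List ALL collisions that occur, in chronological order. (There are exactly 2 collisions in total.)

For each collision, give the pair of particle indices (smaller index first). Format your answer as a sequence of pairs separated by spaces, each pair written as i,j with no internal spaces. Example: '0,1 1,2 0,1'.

Collision at t=5/3: particles 0 and 1 swap velocities; positions: p0=13/3 p1=13/3 p2=44/3 p3=62/3; velocities now: v0=-4 v1=2 v2=1 v3=4
Collision at t=12: particles 1 and 2 swap velocities; positions: p0=-37 p1=25 p2=25 p3=62; velocities now: v0=-4 v1=1 v2=2 v3=4

Answer: 0,1 1,2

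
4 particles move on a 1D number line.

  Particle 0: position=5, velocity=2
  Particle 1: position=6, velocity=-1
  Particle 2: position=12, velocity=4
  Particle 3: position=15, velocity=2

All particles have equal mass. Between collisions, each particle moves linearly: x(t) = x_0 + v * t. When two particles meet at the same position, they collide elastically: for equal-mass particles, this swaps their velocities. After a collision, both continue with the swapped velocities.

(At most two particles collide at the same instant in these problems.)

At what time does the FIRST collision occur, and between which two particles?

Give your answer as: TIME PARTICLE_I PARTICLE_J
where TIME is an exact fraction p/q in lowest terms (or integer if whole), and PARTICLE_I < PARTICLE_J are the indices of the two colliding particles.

Answer: 1/3 0 1

Derivation:
Pair (0,1): pos 5,6 vel 2,-1 -> gap=1, closing at 3/unit, collide at t=1/3
Pair (1,2): pos 6,12 vel -1,4 -> not approaching (rel speed -5 <= 0)
Pair (2,3): pos 12,15 vel 4,2 -> gap=3, closing at 2/unit, collide at t=3/2
Earliest collision: t=1/3 between 0 and 1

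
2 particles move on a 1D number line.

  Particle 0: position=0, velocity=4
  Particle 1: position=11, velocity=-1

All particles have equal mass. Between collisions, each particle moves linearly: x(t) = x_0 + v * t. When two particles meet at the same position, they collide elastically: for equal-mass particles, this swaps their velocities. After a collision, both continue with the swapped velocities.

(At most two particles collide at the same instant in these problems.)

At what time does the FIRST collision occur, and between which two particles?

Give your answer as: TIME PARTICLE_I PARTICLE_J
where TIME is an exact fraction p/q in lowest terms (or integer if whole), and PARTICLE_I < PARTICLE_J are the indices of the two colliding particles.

Answer: 11/5 0 1

Derivation:
Pair (0,1): pos 0,11 vel 4,-1 -> gap=11, closing at 5/unit, collide at t=11/5
Earliest collision: t=11/5 between 0 and 1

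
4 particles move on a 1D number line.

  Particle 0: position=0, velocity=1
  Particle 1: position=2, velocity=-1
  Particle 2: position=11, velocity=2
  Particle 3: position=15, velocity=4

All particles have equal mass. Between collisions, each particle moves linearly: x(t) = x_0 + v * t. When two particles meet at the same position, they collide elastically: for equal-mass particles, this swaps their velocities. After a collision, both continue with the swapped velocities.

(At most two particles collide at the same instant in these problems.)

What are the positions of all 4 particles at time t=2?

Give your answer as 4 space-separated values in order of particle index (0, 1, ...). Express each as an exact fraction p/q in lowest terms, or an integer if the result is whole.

Answer: 0 2 15 23

Derivation:
Collision at t=1: particles 0 and 1 swap velocities; positions: p0=1 p1=1 p2=13 p3=19; velocities now: v0=-1 v1=1 v2=2 v3=4
Advance to t=2 (no further collisions before then); velocities: v0=-1 v1=1 v2=2 v3=4; positions = 0 2 15 23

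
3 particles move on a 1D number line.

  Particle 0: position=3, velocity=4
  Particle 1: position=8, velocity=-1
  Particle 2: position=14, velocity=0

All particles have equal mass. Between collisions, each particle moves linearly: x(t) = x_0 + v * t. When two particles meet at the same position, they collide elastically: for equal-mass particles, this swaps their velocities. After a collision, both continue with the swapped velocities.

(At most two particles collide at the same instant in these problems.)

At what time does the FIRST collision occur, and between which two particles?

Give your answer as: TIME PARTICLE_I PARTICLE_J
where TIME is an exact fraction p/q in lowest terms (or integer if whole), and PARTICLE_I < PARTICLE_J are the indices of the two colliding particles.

Pair (0,1): pos 3,8 vel 4,-1 -> gap=5, closing at 5/unit, collide at t=1
Pair (1,2): pos 8,14 vel -1,0 -> not approaching (rel speed -1 <= 0)
Earliest collision: t=1 between 0 and 1

Answer: 1 0 1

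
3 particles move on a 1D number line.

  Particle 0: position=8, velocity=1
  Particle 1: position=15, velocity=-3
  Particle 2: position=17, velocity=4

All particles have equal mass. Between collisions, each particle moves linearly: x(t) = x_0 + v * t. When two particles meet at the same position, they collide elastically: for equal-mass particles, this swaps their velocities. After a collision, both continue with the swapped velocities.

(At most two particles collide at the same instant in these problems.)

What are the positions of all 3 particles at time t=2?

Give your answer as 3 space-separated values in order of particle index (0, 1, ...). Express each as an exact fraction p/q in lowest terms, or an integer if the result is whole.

Answer: 9 10 25

Derivation:
Collision at t=7/4: particles 0 and 1 swap velocities; positions: p0=39/4 p1=39/4 p2=24; velocities now: v0=-3 v1=1 v2=4
Advance to t=2 (no further collisions before then); velocities: v0=-3 v1=1 v2=4; positions = 9 10 25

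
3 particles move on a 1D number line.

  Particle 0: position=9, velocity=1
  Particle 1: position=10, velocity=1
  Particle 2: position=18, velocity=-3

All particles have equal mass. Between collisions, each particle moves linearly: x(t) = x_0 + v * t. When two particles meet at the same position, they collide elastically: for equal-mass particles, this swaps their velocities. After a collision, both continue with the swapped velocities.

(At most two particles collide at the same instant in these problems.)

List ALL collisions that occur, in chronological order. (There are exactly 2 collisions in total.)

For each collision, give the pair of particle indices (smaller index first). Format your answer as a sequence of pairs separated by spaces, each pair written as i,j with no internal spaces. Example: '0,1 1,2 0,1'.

Collision at t=2: particles 1 and 2 swap velocities; positions: p0=11 p1=12 p2=12; velocities now: v0=1 v1=-3 v2=1
Collision at t=9/4: particles 0 and 1 swap velocities; positions: p0=45/4 p1=45/4 p2=49/4; velocities now: v0=-3 v1=1 v2=1

Answer: 1,2 0,1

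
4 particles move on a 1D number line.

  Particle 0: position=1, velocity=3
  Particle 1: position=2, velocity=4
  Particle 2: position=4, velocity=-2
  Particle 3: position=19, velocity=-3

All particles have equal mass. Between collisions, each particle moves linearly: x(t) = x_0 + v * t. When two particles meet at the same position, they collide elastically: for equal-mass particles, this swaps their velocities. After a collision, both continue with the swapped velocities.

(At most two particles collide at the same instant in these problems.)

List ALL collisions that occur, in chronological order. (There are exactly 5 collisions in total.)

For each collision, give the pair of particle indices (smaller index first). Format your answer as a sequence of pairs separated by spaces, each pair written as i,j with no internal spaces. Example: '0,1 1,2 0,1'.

Collision at t=1/3: particles 1 and 2 swap velocities; positions: p0=2 p1=10/3 p2=10/3 p3=18; velocities now: v0=3 v1=-2 v2=4 v3=-3
Collision at t=3/5: particles 0 and 1 swap velocities; positions: p0=14/5 p1=14/5 p2=22/5 p3=86/5; velocities now: v0=-2 v1=3 v2=4 v3=-3
Collision at t=17/7: particles 2 and 3 swap velocities; positions: p0=-6/7 p1=58/7 p2=82/7 p3=82/7; velocities now: v0=-2 v1=3 v2=-3 v3=4
Collision at t=3: particles 1 and 2 swap velocities; positions: p0=-2 p1=10 p2=10 p3=14; velocities now: v0=-2 v1=-3 v2=3 v3=4
Collision at t=15: particles 0 and 1 swap velocities; positions: p0=-26 p1=-26 p2=46 p3=62; velocities now: v0=-3 v1=-2 v2=3 v3=4

Answer: 1,2 0,1 2,3 1,2 0,1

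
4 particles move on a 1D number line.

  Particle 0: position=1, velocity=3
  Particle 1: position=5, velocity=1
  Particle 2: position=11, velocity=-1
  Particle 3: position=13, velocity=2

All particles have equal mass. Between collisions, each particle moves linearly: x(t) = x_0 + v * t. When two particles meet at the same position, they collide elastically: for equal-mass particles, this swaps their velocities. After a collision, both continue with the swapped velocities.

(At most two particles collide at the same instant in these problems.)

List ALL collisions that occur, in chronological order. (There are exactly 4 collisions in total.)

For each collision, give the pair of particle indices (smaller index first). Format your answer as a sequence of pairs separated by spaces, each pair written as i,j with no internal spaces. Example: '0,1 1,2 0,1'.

Answer: 0,1 1,2 0,1 2,3

Derivation:
Collision at t=2: particles 0 and 1 swap velocities; positions: p0=7 p1=7 p2=9 p3=17; velocities now: v0=1 v1=3 v2=-1 v3=2
Collision at t=5/2: particles 1 and 2 swap velocities; positions: p0=15/2 p1=17/2 p2=17/2 p3=18; velocities now: v0=1 v1=-1 v2=3 v3=2
Collision at t=3: particles 0 and 1 swap velocities; positions: p0=8 p1=8 p2=10 p3=19; velocities now: v0=-1 v1=1 v2=3 v3=2
Collision at t=12: particles 2 and 3 swap velocities; positions: p0=-1 p1=17 p2=37 p3=37; velocities now: v0=-1 v1=1 v2=2 v3=3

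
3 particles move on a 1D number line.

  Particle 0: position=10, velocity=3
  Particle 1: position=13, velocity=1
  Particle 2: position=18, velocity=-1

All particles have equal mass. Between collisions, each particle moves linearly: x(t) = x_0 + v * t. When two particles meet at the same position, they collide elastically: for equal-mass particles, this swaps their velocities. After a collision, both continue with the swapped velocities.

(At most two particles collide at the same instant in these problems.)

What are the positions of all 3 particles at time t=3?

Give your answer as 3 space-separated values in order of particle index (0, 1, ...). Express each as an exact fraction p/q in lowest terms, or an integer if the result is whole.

Collision at t=3/2: particles 0 and 1 swap velocities; positions: p0=29/2 p1=29/2 p2=33/2; velocities now: v0=1 v1=3 v2=-1
Collision at t=2: particles 1 and 2 swap velocities; positions: p0=15 p1=16 p2=16; velocities now: v0=1 v1=-1 v2=3
Collision at t=5/2: particles 0 and 1 swap velocities; positions: p0=31/2 p1=31/2 p2=35/2; velocities now: v0=-1 v1=1 v2=3
Advance to t=3 (no further collisions before then); velocities: v0=-1 v1=1 v2=3; positions = 15 16 19

Answer: 15 16 19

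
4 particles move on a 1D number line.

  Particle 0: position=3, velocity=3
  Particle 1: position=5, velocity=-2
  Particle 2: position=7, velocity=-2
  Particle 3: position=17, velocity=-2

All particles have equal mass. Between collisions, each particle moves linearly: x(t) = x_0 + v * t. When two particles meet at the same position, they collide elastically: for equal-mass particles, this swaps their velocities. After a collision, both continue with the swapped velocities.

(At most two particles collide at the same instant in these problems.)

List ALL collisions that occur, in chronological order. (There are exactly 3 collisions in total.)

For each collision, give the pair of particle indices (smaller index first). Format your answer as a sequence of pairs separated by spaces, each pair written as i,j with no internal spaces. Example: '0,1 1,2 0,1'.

Collision at t=2/5: particles 0 and 1 swap velocities; positions: p0=21/5 p1=21/5 p2=31/5 p3=81/5; velocities now: v0=-2 v1=3 v2=-2 v3=-2
Collision at t=4/5: particles 1 and 2 swap velocities; positions: p0=17/5 p1=27/5 p2=27/5 p3=77/5; velocities now: v0=-2 v1=-2 v2=3 v3=-2
Collision at t=14/5: particles 2 and 3 swap velocities; positions: p0=-3/5 p1=7/5 p2=57/5 p3=57/5; velocities now: v0=-2 v1=-2 v2=-2 v3=3

Answer: 0,1 1,2 2,3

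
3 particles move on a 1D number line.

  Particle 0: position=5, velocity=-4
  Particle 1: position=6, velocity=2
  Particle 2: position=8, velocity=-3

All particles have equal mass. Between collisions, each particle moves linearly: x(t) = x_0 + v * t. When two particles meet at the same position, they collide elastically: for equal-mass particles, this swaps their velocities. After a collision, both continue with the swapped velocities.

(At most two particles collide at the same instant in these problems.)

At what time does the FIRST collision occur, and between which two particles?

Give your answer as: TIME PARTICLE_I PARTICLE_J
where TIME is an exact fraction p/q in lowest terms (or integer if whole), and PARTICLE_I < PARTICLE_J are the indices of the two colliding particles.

Pair (0,1): pos 5,6 vel -4,2 -> not approaching (rel speed -6 <= 0)
Pair (1,2): pos 6,8 vel 2,-3 -> gap=2, closing at 5/unit, collide at t=2/5
Earliest collision: t=2/5 between 1 and 2

Answer: 2/5 1 2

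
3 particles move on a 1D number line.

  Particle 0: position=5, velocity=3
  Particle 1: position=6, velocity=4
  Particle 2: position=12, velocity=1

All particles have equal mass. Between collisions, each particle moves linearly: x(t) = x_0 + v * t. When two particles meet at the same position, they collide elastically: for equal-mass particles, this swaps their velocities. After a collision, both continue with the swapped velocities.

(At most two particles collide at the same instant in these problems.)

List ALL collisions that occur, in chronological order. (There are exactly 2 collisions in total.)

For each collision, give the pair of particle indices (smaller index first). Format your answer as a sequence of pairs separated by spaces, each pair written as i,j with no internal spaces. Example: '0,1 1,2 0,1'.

Collision at t=2: particles 1 and 2 swap velocities; positions: p0=11 p1=14 p2=14; velocities now: v0=3 v1=1 v2=4
Collision at t=7/2: particles 0 and 1 swap velocities; positions: p0=31/2 p1=31/2 p2=20; velocities now: v0=1 v1=3 v2=4

Answer: 1,2 0,1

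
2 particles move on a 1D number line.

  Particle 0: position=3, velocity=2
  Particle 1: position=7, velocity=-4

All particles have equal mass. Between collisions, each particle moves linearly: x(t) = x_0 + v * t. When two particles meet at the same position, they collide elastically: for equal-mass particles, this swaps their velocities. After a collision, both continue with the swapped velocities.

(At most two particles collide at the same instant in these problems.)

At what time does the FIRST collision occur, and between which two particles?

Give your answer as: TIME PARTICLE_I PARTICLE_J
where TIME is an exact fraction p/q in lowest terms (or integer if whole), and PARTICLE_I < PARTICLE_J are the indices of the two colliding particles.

Pair (0,1): pos 3,7 vel 2,-4 -> gap=4, closing at 6/unit, collide at t=2/3
Earliest collision: t=2/3 between 0 and 1

Answer: 2/3 0 1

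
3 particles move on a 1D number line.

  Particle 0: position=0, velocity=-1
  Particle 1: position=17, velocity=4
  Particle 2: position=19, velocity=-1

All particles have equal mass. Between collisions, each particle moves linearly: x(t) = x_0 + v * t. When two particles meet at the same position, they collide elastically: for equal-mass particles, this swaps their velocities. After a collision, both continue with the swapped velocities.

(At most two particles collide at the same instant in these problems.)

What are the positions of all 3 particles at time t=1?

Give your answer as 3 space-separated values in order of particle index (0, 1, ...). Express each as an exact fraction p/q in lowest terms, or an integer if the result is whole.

Collision at t=2/5: particles 1 and 2 swap velocities; positions: p0=-2/5 p1=93/5 p2=93/5; velocities now: v0=-1 v1=-1 v2=4
Advance to t=1 (no further collisions before then); velocities: v0=-1 v1=-1 v2=4; positions = -1 18 21

Answer: -1 18 21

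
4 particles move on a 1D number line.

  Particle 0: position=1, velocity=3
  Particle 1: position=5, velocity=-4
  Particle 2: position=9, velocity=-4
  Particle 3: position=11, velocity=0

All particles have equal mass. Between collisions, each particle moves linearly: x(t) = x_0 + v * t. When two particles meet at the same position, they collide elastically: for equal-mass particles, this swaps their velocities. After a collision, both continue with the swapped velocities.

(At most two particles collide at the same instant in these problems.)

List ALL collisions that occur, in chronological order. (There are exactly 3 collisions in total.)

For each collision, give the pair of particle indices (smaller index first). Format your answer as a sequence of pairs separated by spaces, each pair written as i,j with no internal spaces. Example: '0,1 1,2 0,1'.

Collision at t=4/7: particles 0 and 1 swap velocities; positions: p0=19/7 p1=19/7 p2=47/7 p3=11; velocities now: v0=-4 v1=3 v2=-4 v3=0
Collision at t=8/7: particles 1 and 2 swap velocities; positions: p0=3/7 p1=31/7 p2=31/7 p3=11; velocities now: v0=-4 v1=-4 v2=3 v3=0
Collision at t=10/3: particles 2 and 3 swap velocities; positions: p0=-25/3 p1=-13/3 p2=11 p3=11; velocities now: v0=-4 v1=-4 v2=0 v3=3

Answer: 0,1 1,2 2,3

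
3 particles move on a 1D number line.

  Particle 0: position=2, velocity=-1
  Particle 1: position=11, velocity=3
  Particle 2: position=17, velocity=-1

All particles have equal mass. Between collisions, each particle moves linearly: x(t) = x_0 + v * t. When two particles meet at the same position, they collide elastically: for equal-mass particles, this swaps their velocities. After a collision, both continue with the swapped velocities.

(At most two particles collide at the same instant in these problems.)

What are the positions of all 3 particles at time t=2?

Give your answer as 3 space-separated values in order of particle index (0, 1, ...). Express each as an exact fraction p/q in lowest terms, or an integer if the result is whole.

Answer: 0 15 17

Derivation:
Collision at t=3/2: particles 1 and 2 swap velocities; positions: p0=1/2 p1=31/2 p2=31/2; velocities now: v0=-1 v1=-1 v2=3
Advance to t=2 (no further collisions before then); velocities: v0=-1 v1=-1 v2=3; positions = 0 15 17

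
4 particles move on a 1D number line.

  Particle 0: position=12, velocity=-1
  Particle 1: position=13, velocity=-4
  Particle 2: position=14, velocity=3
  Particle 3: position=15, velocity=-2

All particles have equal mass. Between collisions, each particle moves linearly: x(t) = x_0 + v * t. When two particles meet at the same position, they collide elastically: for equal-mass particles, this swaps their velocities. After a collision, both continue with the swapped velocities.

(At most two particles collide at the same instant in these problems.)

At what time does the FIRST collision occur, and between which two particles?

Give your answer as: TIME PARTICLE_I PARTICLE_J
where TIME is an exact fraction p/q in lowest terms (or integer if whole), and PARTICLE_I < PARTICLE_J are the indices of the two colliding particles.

Pair (0,1): pos 12,13 vel -1,-4 -> gap=1, closing at 3/unit, collide at t=1/3
Pair (1,2): pos 13,14 vel -4,3 -> not approaching (rel speed -7 <= 0)
Pair (2,3): pos 14,15 vel 3,-2 -> gap=1, closing at 5/unit, collide at t=1/5
Earliest collision: t=1/5 between 2 and 3

Answer: 1/5 2 3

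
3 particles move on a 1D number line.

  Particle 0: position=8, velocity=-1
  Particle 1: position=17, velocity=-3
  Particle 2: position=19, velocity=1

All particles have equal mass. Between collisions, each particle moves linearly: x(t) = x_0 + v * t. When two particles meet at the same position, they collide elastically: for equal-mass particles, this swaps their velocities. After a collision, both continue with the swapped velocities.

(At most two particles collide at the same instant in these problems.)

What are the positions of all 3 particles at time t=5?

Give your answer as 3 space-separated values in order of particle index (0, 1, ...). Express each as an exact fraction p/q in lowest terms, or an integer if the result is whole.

Collision at t=9/2: particles 0 and 1 swap velocities; positions: p0=7/2 p1=7/2 p2=47/2; velocities now: v0=-3 v1=-1 v2=1
Advance to t=5 (no further collisions before then); velocities: v0=-3 v1=-1 v2=1; positions = 2 3 24

Answer: 2 3 24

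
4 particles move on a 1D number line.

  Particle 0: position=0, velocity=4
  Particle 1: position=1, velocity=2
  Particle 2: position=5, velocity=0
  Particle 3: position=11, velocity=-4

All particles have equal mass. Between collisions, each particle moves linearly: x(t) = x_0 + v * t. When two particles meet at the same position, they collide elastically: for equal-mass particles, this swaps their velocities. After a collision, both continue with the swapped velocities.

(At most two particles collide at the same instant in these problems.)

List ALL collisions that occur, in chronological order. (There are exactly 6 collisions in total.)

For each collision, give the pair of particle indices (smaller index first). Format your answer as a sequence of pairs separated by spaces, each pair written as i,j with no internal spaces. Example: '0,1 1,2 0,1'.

Collision at t=1/2: particles 0 and 1 swap velocities; positions: p0=2 p1=2 p2=5 p3=9; velocities now: v0=2 v1=4 v2=0 v3=-4
Collision at t=5/4: particles 1 and 2 swap velocities; positions: p0=7/2 p1=5 p2=5 p3=6; velocities now: v0=2 v1=0 v2=4 v3=-4
Collision at t=11/8: particles 2 and 3 swap velocities; positions: p0=15/4 p1=5 p2=11/2 p3=11/2; velocities now: v0=2 v1=0 v2=-4 v3=4
Collision at t=3/2: particles 1 and 2 swap velocities; positions: p0=4 p1=5 p2=5 p3=6; velocities now: v0=2 v1=-4 v2=0 v3=4
Collision at t=5/3: particles 0 and 1 swap velocities; positions: p0=13/3 p1=13/3 p2=5 p3=20/3; velocities now: v0=-4 v1=2 v2=0 v3=4
Collision at t=2: particles 1 and 2 swap velocities; positions: p0=3 p1=5 p2=5 p3=8; velocities now: v0=-4 v1=0 v2=2 v3=4

Answer: 0,1 1,2 2,3 1,2 0,1 1,2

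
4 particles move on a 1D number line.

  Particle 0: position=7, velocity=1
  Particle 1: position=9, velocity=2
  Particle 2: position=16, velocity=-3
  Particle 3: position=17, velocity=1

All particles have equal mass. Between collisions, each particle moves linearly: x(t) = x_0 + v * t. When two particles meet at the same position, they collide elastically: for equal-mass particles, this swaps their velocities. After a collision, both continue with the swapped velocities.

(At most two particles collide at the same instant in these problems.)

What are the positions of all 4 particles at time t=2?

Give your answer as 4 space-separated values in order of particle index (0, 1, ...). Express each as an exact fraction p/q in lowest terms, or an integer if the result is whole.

Collision at t=7/5: particles 1 and 2 swap velocities; positions: p0=42/5 p1=59/5 p2=59/5 p3=92/5; velocities now: v0=1 v1=-3 v2=2 v3=1
Advance to t=2 (no further collisions before then); velocities: v0=1 v1=-3 v2=2 v3=1; positions = 9 10 13 19

Answer: 9 10 13 19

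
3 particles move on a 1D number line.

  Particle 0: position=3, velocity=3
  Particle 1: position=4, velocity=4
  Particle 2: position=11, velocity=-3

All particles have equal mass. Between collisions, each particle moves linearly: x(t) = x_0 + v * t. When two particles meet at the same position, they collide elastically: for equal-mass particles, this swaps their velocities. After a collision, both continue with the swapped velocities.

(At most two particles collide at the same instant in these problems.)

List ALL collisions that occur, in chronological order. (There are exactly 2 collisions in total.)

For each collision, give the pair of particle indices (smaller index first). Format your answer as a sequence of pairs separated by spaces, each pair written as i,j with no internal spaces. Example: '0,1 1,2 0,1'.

Answer: 1,2 0,1

Derivation:
Collision at t=1: particles 1 and 2 swap velocities; positions: p0=6 p1=8 p2=8; velocities now: v0=3 v1=-3 v2=4
Collision at t=4/3: particles 0 and 1 swap velocities; positions: p0=7 p1=7 p2=28/3; velocities now: v0=-3 v1=3 v2=4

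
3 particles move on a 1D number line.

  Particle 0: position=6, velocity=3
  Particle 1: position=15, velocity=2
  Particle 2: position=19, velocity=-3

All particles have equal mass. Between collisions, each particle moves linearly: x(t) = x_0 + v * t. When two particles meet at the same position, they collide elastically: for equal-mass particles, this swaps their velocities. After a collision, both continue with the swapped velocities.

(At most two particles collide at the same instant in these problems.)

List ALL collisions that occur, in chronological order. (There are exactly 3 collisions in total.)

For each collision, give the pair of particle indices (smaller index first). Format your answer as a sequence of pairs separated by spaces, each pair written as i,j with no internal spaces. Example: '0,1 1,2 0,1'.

Answer: 1,2 0,1 1,2

Derivation:
Collision at t=4/5: particles 1 and 2 swap velocities; positions: p0=42/5 p1=83/5 p2=83/5; velocities now: v0=3 v1=-3 v2=2
Collision at t=13/6: particles 0 and 1 swap velocities; positions: p0=25/2 p1=25/2 p2=58/3; velocities now: v0=-3 v1=3 v2=2
Collision at t=9: particles 1 and 2 swap velocities; positions: p0=-8 p1=33 p2=33; velocities now: v0=-3 v1=2 v2=3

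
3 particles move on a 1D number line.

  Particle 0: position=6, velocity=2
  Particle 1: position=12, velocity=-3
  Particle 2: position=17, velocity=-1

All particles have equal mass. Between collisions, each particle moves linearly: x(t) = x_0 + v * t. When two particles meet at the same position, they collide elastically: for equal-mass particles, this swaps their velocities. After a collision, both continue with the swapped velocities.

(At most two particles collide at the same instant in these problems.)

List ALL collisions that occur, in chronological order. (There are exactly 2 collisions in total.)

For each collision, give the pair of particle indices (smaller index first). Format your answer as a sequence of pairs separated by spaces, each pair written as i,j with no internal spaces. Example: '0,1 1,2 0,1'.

Collision at t=6/5: particles 0 and 1 swap velocities; positions: p0=42/5 p1=42/5 p2=79/5; velocities now: v0=-3 v1=2 v2=-1
Collision at t=11/3: particles 1 and 2 swap velocities; positions: p0=1 p1=40/3 p2=40/3; velocities now: v0=-3 v1=-1 v2=2

Answer: 0,1 1,2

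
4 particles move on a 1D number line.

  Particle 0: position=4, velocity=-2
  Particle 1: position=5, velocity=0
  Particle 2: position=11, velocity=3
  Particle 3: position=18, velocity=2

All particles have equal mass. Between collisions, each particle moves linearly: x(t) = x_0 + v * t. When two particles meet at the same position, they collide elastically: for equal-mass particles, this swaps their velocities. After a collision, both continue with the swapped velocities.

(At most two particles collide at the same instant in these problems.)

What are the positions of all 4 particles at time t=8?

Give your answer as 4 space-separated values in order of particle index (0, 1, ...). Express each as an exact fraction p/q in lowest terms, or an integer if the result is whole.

Answer: -12 5 34 35

Derivation:
Collision at t=7: particles 2 and 3 swap velocities; positions: p0=-10 p1=5 p2=32 p3=32; velocities now: v0=-2 v1=0 v2=2 v3=3
Advance to t=8 (no further collisions before then); velocities: v0=-2 v1=0 v2=2 v3=3; positions = -12 5 34 35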